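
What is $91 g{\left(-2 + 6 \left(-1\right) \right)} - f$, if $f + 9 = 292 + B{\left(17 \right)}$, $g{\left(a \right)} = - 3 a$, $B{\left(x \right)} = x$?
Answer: $1884$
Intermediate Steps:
$f = 300$ ($f = -9 + \left(292 + 17\right) = -9 + 309 = 300$)
$91 g{\left(-2 + 6 \left(-1\right) \right)} - f = 91 \left(- 3 \left(-2 + 6 \left(-1\right)\right)\right) - 300 = 91 \left(- 3 \left(-2 - 6\right)\right) - 300 = 91 \left(\left(-3\right) \left(-8\right)\right) - 300 = 91 \cdot 24 - 300 = 2184 - 300 = 1884$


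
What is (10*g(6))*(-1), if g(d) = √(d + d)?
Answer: -20*√3 ≈ -34.641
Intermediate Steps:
g(d) = √2*√d (g(d) = √(2*d) = √2*√d)
(10*g(6))*(-1) = (10*(√2*√6))*(-1) = (10*(2*√3))*(-1) = (20*√3)*(-1) = -20*√3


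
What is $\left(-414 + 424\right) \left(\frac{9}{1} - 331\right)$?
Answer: $-3220$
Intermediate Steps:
$\left(-414 + 424\right) \left(\frac{9}{1} - 331\right) = 10 \left(9 \cdot 1 - 331\right) = 10 \left(9 - 331\right) = 10 \left(-322\right) = -3220$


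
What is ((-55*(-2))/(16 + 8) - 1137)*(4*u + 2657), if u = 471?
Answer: -61707649/12 ≈ -5.1423e+6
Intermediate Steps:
((-55*(-2))/(16 + 8) - 1137)*(4*u + 2657) = ((-55*(-2))/(16 + 8) - 1137)*(4*471 + 2657) = (-11*(-10)/24 - 1137)*(1884 + 2657) = (110*(1/24) - 1137)*4541 = (55/12 - 1137)*4541 = -13589/12*4541 = -61707649/12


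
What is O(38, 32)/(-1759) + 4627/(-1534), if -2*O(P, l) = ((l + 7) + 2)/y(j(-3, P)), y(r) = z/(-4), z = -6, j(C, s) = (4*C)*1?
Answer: -24353785/8094918 ≈ -3.0085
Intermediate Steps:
j(C, s) = 4*C
y(r) = 3/2 (y(r) = -6/(-4) = -6*(-¼) = 3/2)
O(P, l) = -3 - l/3 (O(P, l) = -((l + 7) + 2)/(2*3/2) = -((7 + l) + 2)*2/(2*3) = -(9 + l)*2/(2*3) = -(6 + 2*l/3)/2 = -3 - l/3)
O(38, 32)/(-1759) + 4627/(-1534) = (-3 - ⅓*32)/(-1759) + 4627/(-1534) = (-3 - 32/3)*(-1/1759) + 4627*(-1/1534) = -41/3*(-1/1759) - 4627/1534 = 41/5277 - 4627/1534 = -24353785/8094918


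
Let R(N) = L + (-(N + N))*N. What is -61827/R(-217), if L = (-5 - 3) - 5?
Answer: 20609/31397 ≈ 0.65640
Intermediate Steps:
L = -13 (L = -8 - 5 = -13)
R(N) = -13 - 2*N² (R(N) = -13 + (-(N + N))*N = -13 + (-2*N)*N = -13 - 2*N²)
-61827/R(-217) = -61827/(-13 - 2*(-217)²) = -61827/(-13 - 2*47089) = -61827/(-13 - 94178) = -61827/(-94191) = -61827*(-1/94191) = 20609/31397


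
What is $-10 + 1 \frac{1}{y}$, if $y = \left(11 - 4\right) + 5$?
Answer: $- \frac{119}{12} \approx -9.9167$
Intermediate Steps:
$y = 12$ ($y = 7 + 5 = 12$)
$-10 + 1 \frac{1}{y} = -10 + 1 \cdot \frac{1}{12} = -10 + \frac{1}{12} = - \frac{119}{12}$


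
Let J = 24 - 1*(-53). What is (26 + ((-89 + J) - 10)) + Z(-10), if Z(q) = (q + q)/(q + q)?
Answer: 5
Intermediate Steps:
J = 77 (J = 24 + 53 = 77)
Z(q) = 1 (Z(q) = (2*q)/((2*q)) = (2*q)*(1/(2*q)) = 1)
(26 + ((-89 + J) - 10)) + Z(-10) = (26 + ((-89 + 77) - 10)) + 1 = (26 + (-12 - 10)) + 1 = (26 - 22) + 1 = 4 + 1 = 5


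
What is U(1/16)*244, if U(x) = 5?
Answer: 1220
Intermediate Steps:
U(1/16)*244 = 5*244 = 1220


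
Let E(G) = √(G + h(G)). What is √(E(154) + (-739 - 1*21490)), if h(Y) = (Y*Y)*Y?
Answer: √(-22229 + √3652418) ≈ 142.54*I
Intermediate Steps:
h(Y) = Y³ (h(Y) = Y²*Y = Y³)
E(G) = √(G + G³)
√(E(154) + (-739 - 1*21490)) = √(√(154 + 154³) + (-739 - 1*21490)) = √(√(154 + 3652264) + (-739 - 21490)) = √(√3652418 - 22229) = √(-22229 + √3652418)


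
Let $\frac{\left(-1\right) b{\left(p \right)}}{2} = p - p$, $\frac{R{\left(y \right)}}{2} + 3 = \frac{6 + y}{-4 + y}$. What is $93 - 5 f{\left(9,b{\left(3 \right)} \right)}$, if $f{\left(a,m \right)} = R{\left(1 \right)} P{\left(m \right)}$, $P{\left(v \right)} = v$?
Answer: $93$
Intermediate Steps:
$R{\left(y \right)} = -6 + \frac{2 \left(6 + y\right)}{-4 + y}$ ($R{\left(y \right)} = -6 + 2 \frac{6 + y}{-4 + y} = -6 + \frac{2 \left(6 + y\right)}{-4 + y}$)
$b{\left(p \right)} = 0$ ($b{\left(p \right)} = - 2 \left(p - p\right) = \left(-2\right) 0 = 0$)
$f{\left(a,m \right)} = - \frac{32 m}{3}$ ($f{\left(a,m \right)} = \frac{4 \left(9 - 1\right)}{-4 + 1} m = \frac{4 \left(9 - 1\right)}{-3} m = 4 \left(- \frac{1}{3}\right) 8 m = - \frac{32 m}{3}$)
$93 - 5 f{\left(9,b{\left(3 \right)} \right)} = 93 - 5 \left(\left(- \frac{32}{3}\right) 0\right) = 93 - 0 = 93 + 0 = 93$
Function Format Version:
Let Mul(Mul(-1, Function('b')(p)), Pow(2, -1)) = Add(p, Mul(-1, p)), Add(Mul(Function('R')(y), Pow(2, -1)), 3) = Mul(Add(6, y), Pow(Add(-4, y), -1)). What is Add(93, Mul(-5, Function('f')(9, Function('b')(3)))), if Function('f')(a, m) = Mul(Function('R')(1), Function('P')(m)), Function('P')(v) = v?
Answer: 93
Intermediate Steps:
Function('R')(y) = Add(-6, Mul(2, Pow(Add(-4, y), -1), Add(6, y))) (Function('R')(y) = Add(-6, Mul(2, Mul(Add(6, y), Pow(Add(-4, y), -1)))) = Add(-6, Mul(2, Mul(Pow(Add(-4, y), -1), Add(6, y)))) = Add(-6, Mul(2, Pow(Add(-4, y), -1), Add(6, y))))
Function('b')(p) = 0 (Function('b')(p) = Mul(-2, Add(p, Mul(-1, p))) = Mul(-2, 0) = 0)
Function('f')(a, m) = Mul(Rational(-32, 3), m) (Function('f')(a, m) = Mul(Mul(4, Pow(Add(-4, 1), -1), Add(9, Mul(-1, 1))), m) = Mul(Mul(4, Pow(-3, -1), Add(9, -1)), m) = Mul(Mul(4, Rational(-1, 3), 8), m) = Mul(Rational(-32, 3), m))
Add(93, Mul(-5, Function('f')(9, Function('b')(3)))) = Add(93, Mul(-5, Mul(Rational(-32, 3), 0))) = Add(93, Mul(-5, 0)) = Add(93, 0) = 93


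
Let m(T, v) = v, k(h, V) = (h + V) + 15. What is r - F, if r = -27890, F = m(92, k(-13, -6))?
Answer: -27886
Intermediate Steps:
k(h, V) = 15 + V + h (k(h, V) = (V + h) + 15 = 15 + V + h)
F = -4 (F = 15 - 6 - 13 = -4)
r - F = -27890 - 1*(-4) = -27890 + 4 = -27886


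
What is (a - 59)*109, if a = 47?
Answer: -1308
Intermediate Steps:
(a - 59)*109 = (47 - 59)*109 = -12*109 = -1308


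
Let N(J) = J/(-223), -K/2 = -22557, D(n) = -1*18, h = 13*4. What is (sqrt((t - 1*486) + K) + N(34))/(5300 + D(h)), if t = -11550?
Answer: -17/588943 + sqrt(33078)/5282 ≈ 0.034404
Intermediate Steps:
h = 52
D(n) = -18
K = 45114 (K = -2*(-22557) = 45114)
N(J) = -J/223 (N(J) = J*(-1/223) = -J/223)
(sqrt((t - 1*486) + K) + N(34))/(5300 + D(h)) = (sqrt((-11550 - 1*486) + 45114) - 1/223*34)/(5300 - 18) = (sqrt((-11550 - 486) + 45114) - 34/223)/5282 = (sqrt(-12036 + 45114) - 34/223)*(1/5282) = (sqrt(33078) - 34/223)*(1/5282) = (-34/223 + sqrt(33078))*(1/5282) = -17/588943 + sqrt(33078)/5282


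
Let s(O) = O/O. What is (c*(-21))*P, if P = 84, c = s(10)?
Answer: -1764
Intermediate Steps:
s(O) = 1
c = 1
(c*(-21))*P = (1*(-21))*84 = -21*84 = -1764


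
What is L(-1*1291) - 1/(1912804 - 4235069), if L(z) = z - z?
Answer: 1/2322265 ≈ 4.3061e-7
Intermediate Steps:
L(z) = 0
L(-1*1291) - 1/(1912804 - 4235069) = 0 - 1/(1912804 - 4235069) = 0 - 1/(-2322265) = 0 - 1*(-1/2322265) = 0 + 1/2322265 = 1/2322265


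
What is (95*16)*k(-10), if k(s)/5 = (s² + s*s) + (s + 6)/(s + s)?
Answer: 1521520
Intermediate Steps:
k(s) = 10*s² + 5*(6 + s)/(2*s) (k(s) = 5*((s² + s*s) + (s + 6)/(s + s)) = 5*((s² + s²) + (6 + s)/((2*s))) = 5*(2*s² + (6 + s)*(1/(2*s))) = 5*(2*s² + (6 + s)/(2*s)) = 10*s² + 5*(6 + s)/(2*s))
(95*16)*k(-10) = (95*16)*(5/2 + 10*(-10)² + 15/(-10)) = 1520*(5/2 + 10*100 + 15*(-⅒)) = 1520*(5/2 + 1000 - 3/2) = 1520*1001 = 1521520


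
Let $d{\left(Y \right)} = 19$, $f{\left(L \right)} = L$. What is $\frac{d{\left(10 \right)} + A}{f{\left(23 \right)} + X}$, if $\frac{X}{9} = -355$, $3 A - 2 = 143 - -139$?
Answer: $- \frac{341}{9516} \approx -0.035834$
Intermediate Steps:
$A = \frac{284}{3}$ ($A = \frac{2}{3} + \frac{143 - -139}{3} = \frac{2}{3} + \frac{143 + 139}{3} = \frac{2}{3} + \frac{1}{3} \cdot 282 = \frac{2}{3} + 94 = \frac{284}{3} \approx 94.667$)
$X = -3195$ ($X = 9 \left(-355\right) = -3195$)
$\frac{d{\left(10 \right)} + A}{f{\left(23 \right)} + X} = \frac{19 + \frac{284}{3}}{23 - 3195} = \frac{341}{3 \left(-3172\right)} = \frac{341}{3} \left(- \frac{1}{3172}\right) = - \frac{341}{9516}$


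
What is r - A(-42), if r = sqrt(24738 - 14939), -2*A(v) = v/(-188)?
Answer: 21/188 + sqrt(9799) ≈ 99.102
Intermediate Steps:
A(v) = v/376 (A(v) = -v/(2*(-188)) = -v*(-1)/(2*188) = -(-1)*v/376 = v/376)
r = sqrt(9799) ≈ 98.990
r - A(-42) = sqrt(9799) - (-42)/376 = sqrt(9799) - 1*(-21/188) = sqrt(9799) + 21/188 = 21/188 + sqrt(9799)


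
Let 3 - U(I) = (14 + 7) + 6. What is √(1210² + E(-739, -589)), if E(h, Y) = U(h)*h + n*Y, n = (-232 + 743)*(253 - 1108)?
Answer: √258818881 ≈ 16088.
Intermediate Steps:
U(I) = -24 (U(I) = 3 - ((14 + 7) + 6) = 3 - (21 + 6) = 3 - 1*27 = 3 - 27 = -24)
n = -436905 (n = 511*(-855) = -436905)
E(h, Y) = -436905*Y - 24*h (E(h, Y) = -24*h - 436905*Y = -436905*Y - 24*h)
√(1210² + E(-739, -589)) = √(1210² + (-436905*(-589) - 24*(-739))) = √(1464100 + (257337045 + 17736)) = √(1464100 + 257354781) = √258818881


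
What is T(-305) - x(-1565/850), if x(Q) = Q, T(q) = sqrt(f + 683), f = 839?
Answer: 313/170 + sqrt(1522) ≈ 40.854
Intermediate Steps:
T(q) = sqrt(1522) (T(q) = sqrt(839 + 683) = sqrt(1522))
T(-305) - x(-1565/850) = sqrt(1522) - (-1565)/850 = sqrt(1522) - 1*(-313/170) = sqrt(1522) + 313/170 = 313/170 + sqrt(1522)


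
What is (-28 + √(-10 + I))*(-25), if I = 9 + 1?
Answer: 700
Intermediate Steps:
I = 10
(-28 + √(-10 + I))*(-25) = (-28 + √(-10 + 10))*(-25) = (-28 + √0)*(-25) = (-28 + 0)*(-25) = -28*(-25) = 700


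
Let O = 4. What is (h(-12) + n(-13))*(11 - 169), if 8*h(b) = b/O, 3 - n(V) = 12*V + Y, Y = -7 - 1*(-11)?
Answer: -97723/4 ≈ -24431.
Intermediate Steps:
Y = 4 (Y = -7 + 11 = 4)
n(V) = -1 - 12*V (n(V) = 3 - (12*V + 4) = 3 - (4 + 12*V) = 3 + (-4 - 12*V) = -1 - 12*V)
h(b) = b/32 (h(b) = (b/4)/8 = b/32)
(h(-12) + n(-13))*(11 - 169) = ((1/32)*(-12) + (-1 - 12*(-13)))*(11 - 169) = (-3/8 + (-1 + 156))*(-158) = (-3/8 + 155)*(-158) = (1237/8)*(-158) = -97723/4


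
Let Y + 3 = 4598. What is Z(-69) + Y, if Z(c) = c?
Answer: 4526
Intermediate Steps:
Y = 4595 (Y = -3 + 4598 = 4595)
Z(-69) + Y = -69 + 4595 = 4526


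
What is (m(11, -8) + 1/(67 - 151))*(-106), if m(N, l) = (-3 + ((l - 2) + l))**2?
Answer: -1963279/42 ≈ -46745.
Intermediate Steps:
m(N, l) = (-5 + 2*l)**2 (m(N, l) = (-3 + ((-2 + l) + l))**2 = (-3 + (-2 + 2*l))**2 = (-5 + 2*l)**2)
(m(11, -8) + 1/(67 - 151))*(-106) = ((-5 + 2*(-8))**2 + 1/(67 - 151))*(-106) = ((-5 - 16)**2 + 1/(-84))*(-106) = ((-21)**2 - 1/84)*(-106) = (441 - 1/84)*(-106) = (37043/84)*(-106) = -1963279/42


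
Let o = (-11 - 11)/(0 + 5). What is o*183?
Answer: -4026/5 ≈ -805.20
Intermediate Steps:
o = -22/5 ≈ -4.4000
o*183 = -22/5*183 = -4026/5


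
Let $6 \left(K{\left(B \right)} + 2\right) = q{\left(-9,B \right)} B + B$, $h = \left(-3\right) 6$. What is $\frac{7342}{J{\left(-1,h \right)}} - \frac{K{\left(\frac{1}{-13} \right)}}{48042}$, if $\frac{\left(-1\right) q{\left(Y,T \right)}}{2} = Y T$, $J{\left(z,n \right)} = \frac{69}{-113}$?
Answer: $- \frac{792467900711}{65907972} \approx -12024.0$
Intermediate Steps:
$h = -18$
$J{\left(z,n \right)} = - \frac{69}{113}$ ($J{\left(z,n \right)} = 69 \left(- \frac{1}{113}\right) = - \frac{69}{113}$)
$q{\left(Y,T \right)} = - 2 T Y$ ($q{\left(Y,T \right)} = - 2 Y T = - 2 T Y$)
$K{\left(B \right)} = -2 + 3 B^{2} + \frac{B}{6}$ ($K{\left(B \right)} = -2 + \frac{\left(-2\right) B \left(-9\right) B + B}{6} = -2 + \frac{18 B B + B}{6} = -2 + \frac{18 B^{2} + B}{6} = -2 + \frac{B + 18 B^{2}}{6} = -2 + \left(3 B^{2} + \frac{B}{6}\right) = -2 + 3 B^{2} + \frac{B}{6}$)
$\frac{7342}{J{\left(-1,h \right)}} - \frac{K{\left(\frac{1}{-13} \right)}}{48042} = \frac{7342}{- \frac{69}{113}} - \frac{-2 + 3 \left(\frac{1}{-13}\right)^{2} + \frac{1}{6 \left(-13\right)}}{48042} = 7342 \left(- \frac{113}{69}\right) - \left(-2 + 3 \left(- \frac{1}{13}\right)^{2} + \frac{1}{6} \left(- \frac{1}{13}\right)\right) \frac{1}{48042} = - \frac{829646}{69} - \left(-2 + 3 \cdot \frac{1}{169} - \frac{1}{78}\right) \frac{1}{48042} = - \frac{829646}{69} - \left(-2 + \frac{3}{169} - \frac{1}{78}\right) \frac{1}{48042} = - \frac{829646}{69} - \left(- \frac{2023}{1014}\right) \frac{1}{48042} = - \frac{829646}{69} - - \frac{119}{2865564} = - \frac{829646}{69} + \frac{119}{2865564} = - \frac{792467900711}{65907972}$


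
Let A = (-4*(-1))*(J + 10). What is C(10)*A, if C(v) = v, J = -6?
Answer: 160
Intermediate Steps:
A = 16 (A = (-4*(-1))*(-6 + 10) = 4*4 = 16)
C(10)*A = 10*16 = 160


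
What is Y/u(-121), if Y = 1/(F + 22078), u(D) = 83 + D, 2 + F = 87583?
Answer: -1/4167042 ≈ -2.3998e-7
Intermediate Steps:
F = 87581 (F = -2 + 87583 = 87581)
Y = 1/109659 (Y = 1/(87581 + 22078) = 1/109659 ≈ 9.1192e-6)
Y/u(-121) = 1/(109659*(83 - 121)) = (1/109659)/(-38) = (1/109659)*(-1/38) = -1/4167042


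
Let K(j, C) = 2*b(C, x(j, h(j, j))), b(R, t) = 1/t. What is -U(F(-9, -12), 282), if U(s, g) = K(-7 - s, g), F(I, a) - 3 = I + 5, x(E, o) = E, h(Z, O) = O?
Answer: ⅓ ≈ 0.33333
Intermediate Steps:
F(I, a) = 8 + I (F(I, a) = 3 + (I + 5) = 3 + (5 + I) = 8 + I)
K(j, C) = 2/j
U(s, g) = 2/(-7 - s)
-U(F(-9, -12), 282) = -(-2)/(7 + (8 - 9)) = -(-2)/(7 - 1) = -(-2)/6 = -1*(-⅓) = ⅓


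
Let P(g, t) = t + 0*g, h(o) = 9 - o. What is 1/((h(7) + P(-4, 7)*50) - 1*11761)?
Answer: -1/11409 ≈ -8.7650e-5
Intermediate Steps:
P(g, t) = t (P(g, t) = t + 0 = t)
1/((h(7) + P(-4, 7)*50) - 1*11761) = 1/(((9 - 1*7) + 7*50) - 1*11761) = 1/(((9 - 7) + 350) - 11761) = 1/((2 + 350) - 11761) = 1/(352 - 11761) = 1/(-11409) = -1/11409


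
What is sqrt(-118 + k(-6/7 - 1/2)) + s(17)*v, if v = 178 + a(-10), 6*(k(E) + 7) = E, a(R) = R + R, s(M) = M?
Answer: 2686 + I*sqrt(220899)/42 ≈ 2686.0 + 11.19*I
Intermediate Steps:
a(R) = 2*R
k(E) = -7 + E/6
v = 158 (v = 178 + 2*(-10) = 178 - 20 = 158)
sqrt(-118 + k(-6/7 - 1/2)) + s(17)*v = sqrt(-118 + (-7 + (-6/7 - 1/2)/6)) + 17*158 = sqrt(-118 + (-7 + (-6*1/7 - 1*1/2)/6)) + 2686 = sqrt(-118 + (-7 + (-6/7 - 1/2)/6)) + 2686 = sqrt(-118 + (-7 + (1/6)*(-19/14))) + 2686 = sqrt(-118 + (-7 - 19/84)) + 2686 = sqrt(-118 - 607/84) + 2686 = sqrt(-10519/84) + 2686 = I*sqrt(220899)/42 + 2686 = 2686 + I*sqrt(220899)/42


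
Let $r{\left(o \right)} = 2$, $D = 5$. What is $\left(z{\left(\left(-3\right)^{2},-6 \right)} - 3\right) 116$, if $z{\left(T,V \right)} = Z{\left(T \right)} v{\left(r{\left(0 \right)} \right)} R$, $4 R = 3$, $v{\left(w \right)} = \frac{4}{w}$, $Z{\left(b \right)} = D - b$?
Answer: $-1044$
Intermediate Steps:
$Z{\left(b \right)} = 5 - b$
$R = \frac{3}{4}$ ($R = \frac{1}{4} \cdot 3 = \frac{3}{4} \approx 0.75$)
$z{\left(T,V \right)} = \frac{15}{2} - \frac{3 T}{2}$ ($z{\left(T,V \right)} = \left(5 - T\right) \frac{4}{2} \cdot \frac{3}{4} = \left(5 - T\right) 4 \cdot \frac{1}{2} \cdot \frac{3}{4} = \left(5 - T\right) 2 \cdot \frac{3}{4} = \left(10 - 2 T\right) \frac{3}{4} = \frac{15}{2} - \frac{3 T}{2}$)
$\left(z{\left(\left(-3\right)^{2},-6 \right)} - 3\right) 116 = \left(\left(\frac{15}{2} - \frac{3 \left(-3\right)^{2}}{2}\right) - 3\right) 116 = \left(\left(\frac{15}{2} - \frac{27}{2}\right) - 3\right) 116 = \left(-6 - 3\right) 116 = \left(-9\right) 116 = -1044$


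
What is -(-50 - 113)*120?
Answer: 19560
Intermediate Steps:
-(-50 - 113)*120 = -(-163)*120 = -1*(-19560) = 19560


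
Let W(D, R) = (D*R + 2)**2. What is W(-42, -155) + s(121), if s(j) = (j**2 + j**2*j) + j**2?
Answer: 44206987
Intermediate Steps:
s(j) = j**3 + 2*j**2 (s(j) = (j**2 + j**3) + j**2 = j**3 + 2*j**2)
W(D, R) = (2 + D*R)**2
W(-42, -155) + s(121) = (2 - 42*(-155))**2 + 121**2*(2 + 121) = (2 + 6510)**2 + 14641*123 = 6512**2 + 1800843 = 42406144 + 1800843 = 44206987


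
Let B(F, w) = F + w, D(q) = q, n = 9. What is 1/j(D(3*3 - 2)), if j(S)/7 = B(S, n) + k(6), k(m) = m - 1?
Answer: 1/147 ≈ 0.0068027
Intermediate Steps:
k(m) = -1 + m
j(S) = 98 + 7*S (j(S) = 7*((S + 9) + (-1 + 6)) = 7*((9 + S) + 5) = 7*(14 + S) = 98 + 7*S)
1/j(D(3*3 - 2)) = 1/(98 + 7*(3*3 - 2)) = 1/(98 + 7*(9 - 2)) = 1/(98 + 7*7) = 1/(98 + 49) = 1/147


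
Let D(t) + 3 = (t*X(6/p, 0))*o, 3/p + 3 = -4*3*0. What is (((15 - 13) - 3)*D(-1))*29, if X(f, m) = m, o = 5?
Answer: 87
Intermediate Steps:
p = -1 (p = 3/(-3 - 4*3*0) = 3/(-3 - 12*0) = 3/(-3 + 0) = 3/(-3) = 3*(-⅓) = -1)
D(t) = -3 (D(t) = -3 + (t*0)*5 = -3 + 0*5 = -3 + 0 = -3)
(((15 - 13) - 3)*D(-1))*29 = (((15 - 13) - 3)*(-3))*29 = ((2 - 3)*(-3))*29 = -1*(-3)*29 = 3*29 = 87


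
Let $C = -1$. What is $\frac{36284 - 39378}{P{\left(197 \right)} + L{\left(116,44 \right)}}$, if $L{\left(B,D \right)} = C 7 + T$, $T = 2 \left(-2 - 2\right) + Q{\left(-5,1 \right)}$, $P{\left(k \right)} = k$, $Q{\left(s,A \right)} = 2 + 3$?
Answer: $- \frac{182}{11} \approx -16.545$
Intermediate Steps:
$Q{\left(s,A \right)} = 5$
$T = -3$ ($T = 2 \left(-2 - 2\right) + 5 = 2 \left(-4\right) + 5 = -8 + 5 = -3$)
$L{\left(B,D \right)} = -10$ ($L{\left(B,D \right)} = \left(-1\right) 7 - 3 = -7 - 3 = -10$)
$\frac{36284 - 39378}{P{\left(197 \right)} + L{\left(116,44 \right)}} = \frac{36284 - 39378}{197 - 10} = - \frac{3094}{187} = \left(-3094\right) \frac{1}{187} = - \frac{182}{11}$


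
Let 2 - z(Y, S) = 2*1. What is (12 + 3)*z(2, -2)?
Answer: 0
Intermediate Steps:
z(Y, S) = 0 (z(Y, S) = 2 - 2 = 0)
(12 + 3)*z(2, -2) = (12 + 3)*0 = 15*0 = 0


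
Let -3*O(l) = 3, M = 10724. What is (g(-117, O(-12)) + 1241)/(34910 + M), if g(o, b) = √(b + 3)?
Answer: 1241/45634 + √2/45634 ≈ 0.027226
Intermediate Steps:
O(l) = -1 (O(l) = -⅓*3 = -1)
g(o, b) = √(3 + b)
(g(-117, O(-12)) + 1241)/(34910 + M) = (√(3 - 1) + 1241)/(34910 + 10724) = (√2 + 1241)/45634 = (1241 + √2)*(1/45634) = 1241/45634 + √2/45634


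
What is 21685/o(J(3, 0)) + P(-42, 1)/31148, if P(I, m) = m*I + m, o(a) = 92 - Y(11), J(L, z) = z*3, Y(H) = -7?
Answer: 675440321/3083652 ≈ 219.04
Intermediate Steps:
J(L, z) = 3*z
o(a) = 99 (o(a) = 92 - 1*(-7) = 92 + 7 = 99)
P(I, m) = m + I*m (P(I, m) = I*m + m = m + I*m)
21685/o(J(3, 0)) + P(-42, 1)/31148 = 21685/99 + (1*(1 - 42))/31148 = 21685*(1/99) + (1*(-41))*(1/31148) = 21685/99 - 41*1/31148 = 21685/99 - 41/31148 = 675440321/3083652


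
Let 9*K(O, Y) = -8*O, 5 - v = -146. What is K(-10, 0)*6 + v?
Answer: 613/3 ≈ 204.33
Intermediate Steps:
v = 151 (v = 5 - 1*(-146) = 5 + 146 = 151)
K(O, Y) = -8*O/9 (K(O, Y) = (-8*O)/9 = -8*O/9)
K(-10, 0)*6 + v = -8/9*(-10)*6 + 151 = (80/9)*6 + 151 = 160/3 + 151 = 613/3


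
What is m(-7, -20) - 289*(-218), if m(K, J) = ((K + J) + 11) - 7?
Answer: 62979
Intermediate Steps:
m(K, J) = 4 + J + K (m(K, J) = ((J + K) + 11) - 7 = (11 + J + K) - 7 = 4 + J + K)
m(-7, -20) - 289*(-218) = (4 - 20 - 7) - 289*(-218) = -23 + 63002 = 62979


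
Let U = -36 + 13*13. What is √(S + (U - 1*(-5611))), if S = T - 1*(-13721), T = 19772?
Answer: √39237 ≈ 198.08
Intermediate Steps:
U = 133 (U = -36 + 169 = 133)
S = 33493 (S = 19772 - 1*(-13721) = 19772 + 13721 = 33493)
√(S + (U - 1*(-5611))) = √(33493 + (133 - 1*(-5611))) = √(33493 + (133 + 5611)) = √(33493 + 5744) = √39237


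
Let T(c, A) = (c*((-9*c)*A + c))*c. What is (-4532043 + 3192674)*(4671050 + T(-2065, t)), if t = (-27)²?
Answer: -77368519309511827450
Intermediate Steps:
t = 729
T(c, A) = c²*(c - 9*A*c) (T(c, A) = (c*(-9*A*c + c))*c = (c*(c - 9*A*c))*c = c²*(c - 9*A*c))
(-4532043 + 3192674)*(4671050 + T(-2065, t)) = (-4532043 + 3192674)*(4671050 + (-2065)³*(1 - 9*729)) = -1339369*(4671050 - 8805624625*(1 - 6561)) = -1339369*(4671050 - 8805624625*(-6560)) = -1339369*(4671050 + 57764897540000) = -1339369*57764902211050 = -77368519309511827450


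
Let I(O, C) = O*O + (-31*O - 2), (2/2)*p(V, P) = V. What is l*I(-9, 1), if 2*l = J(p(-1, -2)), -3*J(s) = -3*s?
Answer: -179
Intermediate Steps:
p(V, P) = V
J(s) = s (J(s) = -(-1)*s = s)
l = -½ (l = (½)*(-1) = -½ ≈ -0.50000)
I(O, C) = -2 + O² - 31*O (I(O, C) = O² + (-2 - 31*O) = -2 + O² - 31*O)
l*I(-9, 1) = -(-2 + (-9)² - 31*(-9))/2 = -(-2 + 81 + 279)/2 = -½*358 = -179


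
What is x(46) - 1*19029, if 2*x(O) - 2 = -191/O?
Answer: -1750767/92 ≈ -19030.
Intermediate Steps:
x(O) = 1 - 191/(2*O) (x(O) = 1 + (-191/O)/2 = 1 - 191/(2*O))
x(46) - 1*19029 = (-191/2 + 46)/46 - 1*19029 = (1/46)*(-99/2) - 19029 = -99/92 - 19029 = -1750767/92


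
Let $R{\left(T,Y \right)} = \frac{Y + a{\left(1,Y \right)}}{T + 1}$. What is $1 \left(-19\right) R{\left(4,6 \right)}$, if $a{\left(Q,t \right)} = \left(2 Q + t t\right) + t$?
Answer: $-190$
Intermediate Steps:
$a{\left(Q,t \right)} = t + t^{2} + 2 Q$ ($a{\left(Q,t \right)} = \left(2 Q + t^{2}\right) + t = \left(t^{2} + 2 Q\right) + t = t + t^{2} + 2 Q$)
$R{\left(T,Y \right)} = \frac{2 + Y^{2} + 2 Y}{1 + T}$ ($R{\left(T,Y \right)} = \frac{Y + \left(Y + Y^{2} + 2 \cdot 1\right)}{T + 1} = \frac{Y + \left(Y + Y^{2} + 2\right)}{1 + T} = \frac{Y + \left(2 + Y + Y^{2}\right)}{1 + T} = \frac{2 + Y^{2} + 2 Y}{1 + T}$)
$1 \left(-19\right) R{\left(4,6 \right)} = 1 \left(-19\right) \frac{2 + 6^{2} + 2 \cdot 6}{1 + 4} = - 19 \frac{2 + 36 + 12}{5} = - 19 \cdot \frac{1}{5} \cdot 50 = \left(-19\right) 10 = -190$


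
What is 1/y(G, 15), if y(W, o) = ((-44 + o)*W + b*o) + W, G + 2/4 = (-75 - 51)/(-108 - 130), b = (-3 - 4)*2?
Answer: -17/3584 ≈ -0.0047433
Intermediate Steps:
b = -14 (b = -7*2 = -14)
G = 1/34 (G = -½ + (-75 - 51)/(-108 - 130) = -½ - 126/(-238) = -½ - 126*(-1/238) = -½ + 9/17 = 1/34 ≈ 0.029412)
y(W, o) = W - 14*o + W*(-44 + o) (y(W, o) = ((-44 + o)*W - 14*o) + W = (W*(-44 + o) - 14*o) + W = (-14*o + W*(-44 + o)) + W = W - 14*o + W*(-44 + o))
1/y(G, 15) = 1/(-43*1/34 - 14*15 + (1/34)*15) = 1/(-43/34 - 210 + 15/34) = 1/(-3584/17) = -17/3584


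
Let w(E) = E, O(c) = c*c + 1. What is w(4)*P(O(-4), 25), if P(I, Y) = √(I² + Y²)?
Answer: 4*√914 ≈ 120.93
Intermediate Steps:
O(c) = 1 + c² (O(c) = c² + 1 = 1 + c²)
w(4)*P(O(-4), 25) = 4*√((1 + (-4)²)² + 25²) = 4*√((1 + 16)² + 625) = 4*√(17² + 625) = 4*√(289 + 625) = 4*√914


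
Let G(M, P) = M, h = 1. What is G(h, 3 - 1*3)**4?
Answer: 1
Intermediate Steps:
G(h, 3 - 1*3)**4 = 1**4 = 1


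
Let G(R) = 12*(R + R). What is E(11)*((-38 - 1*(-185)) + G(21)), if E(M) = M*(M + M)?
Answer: 157542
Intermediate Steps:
E(M) = 2*M² (E(M) = M*(2*M) = 2*M²)
G(R) = 24*R (G(R) = 12*(2*R) = 24*R)
E(11)*((-38 - 1*(-185)) + G(21)) = (2*11²)*((-38 - 1*(-185)) + 24*21) = (2*121)*((-38 + 185) + 504) = 242*(147 + 504) = 242*651 = 157542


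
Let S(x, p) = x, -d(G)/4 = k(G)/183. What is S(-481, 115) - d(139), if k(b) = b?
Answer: -87467/183 ≈ -477.96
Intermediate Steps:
d(G) = -4*G/183
S(-481, 115) - d(139) = -481 - (-4)*139/183 = -481 - 1*(-556/183) = -481 + 556/183 = -87467/183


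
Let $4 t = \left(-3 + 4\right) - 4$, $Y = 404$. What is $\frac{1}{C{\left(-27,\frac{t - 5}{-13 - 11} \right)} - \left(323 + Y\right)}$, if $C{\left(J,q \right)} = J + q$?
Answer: $- \frac{96}{72361} \approx -0.0013267$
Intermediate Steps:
$t = - \frac{3}{4}$ ($t = \frac{\left(-3 + 4\right) - 4}{4} = \frac{1 - 4}{4} = \frac{1}{4} \left(-3\right) = - \frac{3}{4} \approx -0.75$)
$\frac{1}{C{\left(-27,\frac{t - 5}{-13 - 11} \right)} - \left(323 + Y\right)} = \frac{1}{\left(-27 + \frac{- \frac{3}{4} - 5}{-13 - 11}\right) - 727} = \frac{1}{\left(-27 - \frac{23}{4 \left(-24\right)}\right) - 727} = \frac{1}{\left(-27 - - \frac{23}{96}\right) - 727} = \frac{1}{\left(-27 + \frac{23}{96}\right) - 727} = \frac{1}{- \frac{2569}{96} - 727} = \frac{1}{- \frac{72361}{96}} = - \frac{96}{72361}$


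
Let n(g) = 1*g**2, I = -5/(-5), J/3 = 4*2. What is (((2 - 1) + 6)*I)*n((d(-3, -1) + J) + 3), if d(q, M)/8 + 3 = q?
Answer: 3087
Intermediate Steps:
d(q, M) = -24 + 8*q
J = 24 (J = 3*(4*2) = 3*8 = 24)
I = 1 (I = -5*(-1/5) = 1)
n(g) = g**2
(((2 - 1) + 6)*I)*n((d(-3, -1) + J) + 3) = (((2 - 1) + 6)*1)*(((-24 + 8*(-3)) + 24) + 3)**2 = ((1 + 6)*1)*(((-24 - 24) + 24) + 3)**2 = (7*1)*((-48 + 24) + 3)**2 = 7*(-24 + 3)**2 = 7*(-21)**2 = 7*441 = 3087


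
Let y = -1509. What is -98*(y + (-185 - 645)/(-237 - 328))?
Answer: 16694398/113 ≈ 1.4774e+5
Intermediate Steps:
-98*(y + (-185 - 645)/(-237 - 328)) = -98*(-1509 + (-185 - 645)/(-237 - 328)) = -98*(-1509 - 830/(-565)) = -98*(-1509 - 830*(-1/565)) = -98*(-1509 + 166/113) = -98*(-170351/113) = 16694398/113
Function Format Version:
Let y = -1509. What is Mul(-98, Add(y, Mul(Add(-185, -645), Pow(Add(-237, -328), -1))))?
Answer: Rational(16694398, 113) ≈ 1.4774e+5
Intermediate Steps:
Mul(-98, Add(y, Mul(Add(-185, -645), Pow(Add(-237, -328), -1)))) = Mul(-98, Add(-1509, Mul(Add(-185, -645), Pow(Add(-237, -328), -1)))) = Mul(-98, Add(-1509, Mul(-830, Pow(-565, -1)))) = Mul(-98, Add(-1509, Mul(-830, Rational(-1, 565)))) = Mul(-98, Add(-1509, Rational(166, 113))) = Mul(-98, Rational(-170351, 113)) = Rational(16694398, 113)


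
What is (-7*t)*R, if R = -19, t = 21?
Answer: 2793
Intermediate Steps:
(-7*t)*R = -7*21*(-19) = -147*(-19) = 2793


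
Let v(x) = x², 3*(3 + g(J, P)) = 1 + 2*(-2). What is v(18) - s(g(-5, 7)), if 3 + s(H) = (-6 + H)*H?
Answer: 287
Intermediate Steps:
g(J, P) = -4 (g(J, P) = -3 + (1 + 2*(-2))/3 = -3 + (1 - 4)/3 = -3 + (⅓)*(-3) = -3 - 1 = -4)
s(H) = -3 + H*(-6 + H) (s(H) = -3 + (-6 + H)*H = -3 + H*(-6 + H))
v(18) - s(g(-5, 7)) = 18² - (-3 + (-4)² - 6*(-4)) = 324 - (-3 + 16 + 24) = 324 - 1*37 = 324 - 37 = 287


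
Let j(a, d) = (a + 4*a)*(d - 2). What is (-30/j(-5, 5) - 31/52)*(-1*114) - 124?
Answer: -13213/130 ≈ -101.64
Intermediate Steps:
j(a, d) = 5*a*(-2 + d) (j(a, d) = (5*a)*(-2 + d) = 5*a*(-2 + d))
(-30/j(-5, 5) - 31/52)*(-1*114) - 124 = (-30*(-1/(25*(-2 + 5))) - 31/52)*(-1*114) - 124 = (-30/(5*(-5)*3) - 31*1/52)*(-114) - 124 = (-30/(-75) - 31/52)*(-114) - 124 = (-30*(-1/75) - 31/52)*(-114) - 124 = (2/5 - 31/52)*(-114) - 124 = -51/260*(-114) - 124 = 2907/130 - 124 = -13213/130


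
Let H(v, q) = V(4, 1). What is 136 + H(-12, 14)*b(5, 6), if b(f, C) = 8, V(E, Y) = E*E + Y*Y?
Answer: 272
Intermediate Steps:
V(E, Y) = E**2 + Y**2
H(v, q) = 17 (H(v, q) = 4**2 + 1**2 = 16 + 1 = 17)
136 + H(-12, 14)*b(5, 6) = 136 + 17*8 = 136 + 136 = 272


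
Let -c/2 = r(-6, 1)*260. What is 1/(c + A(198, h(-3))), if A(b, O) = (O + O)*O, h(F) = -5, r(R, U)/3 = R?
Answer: 1/9410 ≈ 0.00010627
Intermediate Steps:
r(R, U) = 3*R
A(b, O) = 2*O² (A(b, O) = (2*O)*O = 2*O²)
c = 9360 (c = -2*3*(-6)*260 = -(-36)*260 = -2*(-4680) = 9360)
1/(c + A(198, h(-3))) = 1/(9360 + 2*(-5)²) = 1/(9360 + 2*25) = 1/(9360 + 50) = 1/9410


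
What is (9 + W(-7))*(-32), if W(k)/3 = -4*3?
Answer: 864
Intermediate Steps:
W(k) = -36 (W(k) = 3*(-4*3) = 3*(-12) = -36)
(9 + W(-7))*(-32) = (9 - 36)*(-32) = -27*(-32) = 864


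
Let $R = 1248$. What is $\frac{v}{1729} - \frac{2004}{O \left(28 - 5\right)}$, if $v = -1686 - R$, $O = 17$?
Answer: $- \frac{4612110}{676039} \approx -6.8223$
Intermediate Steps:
$v = -2934$ ($v = -1686 - 1248 = -2934$)
$\frac{v}{1729} - \frac{2004}{O \left(28 - 5\right)} = - \frac{2934}{1729} - \frac{2004}{17 \left(28 - 5\right)} = \left(-2934\right) \frac{1}{1729} - \frac{2004}{17 \cdot 23} = - \frac{2934}{1729} - \frac{2004}{391} = - \frac{4612110}{676039}$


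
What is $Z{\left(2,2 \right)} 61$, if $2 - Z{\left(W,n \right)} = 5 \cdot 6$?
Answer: $-1708$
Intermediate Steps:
$Z{\left(W,n \right)} = -28$ ($Z{\left(W,n \right)} = 2 - 5 \cdot 6 = 2 - 30 = -28$)
$Z{\left(2,2 \right)} 61 = \left(-28\right) 61 = -1708$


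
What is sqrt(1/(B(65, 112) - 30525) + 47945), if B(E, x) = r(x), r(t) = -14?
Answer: sqrt(44714970298806)/30539 ≈ 218.96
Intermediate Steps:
B(E, x) = -14
sqrt(1/(B(65, 112) - 30525) + 47945) = sqrt(1/(-14 - 30525) + 47945) = sqrt(1/(-30539) + 47945) = sqrt(-1/30539 + 47945) = sqrt(1464192354/30539) = sqrt(44714970298806)/30539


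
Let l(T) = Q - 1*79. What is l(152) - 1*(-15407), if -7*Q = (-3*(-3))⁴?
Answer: 100735/7 ≈ 14391.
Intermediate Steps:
Q = -6561/7 (Q = -(-3*(-3))⁴/7 = -⅐*9⁴ = -⅐*6561 = -6561/7 ≈ -937.29)
l(T) = -7114/7 (l(T) = -6561/7 - 1*79 = -6561/7 - 79 = -7114/7)
l(152) - 1*(-15407) = -7114/7 - 1*(-15407) = -7114/7 + 15407 = 100735/7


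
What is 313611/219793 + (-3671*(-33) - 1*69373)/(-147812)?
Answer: 2498341823/2320574494 ≈ 1.0766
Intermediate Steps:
313611/219793 + (-3671*(-33) - 1*69373)/(-147812) = 313611*(1/219793) + (121143 - 69373)*(-1/147812) = 313611/219793 + 51770*(-1/147812) = 313611/219793 - 25885/73906 = 2498341823/2320574494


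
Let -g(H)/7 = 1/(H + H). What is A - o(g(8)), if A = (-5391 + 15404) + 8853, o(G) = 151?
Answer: 18715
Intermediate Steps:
g(H) = -7/(2*H) (g(H) = -7/(H + H) = -7*1/(2*H) = -7/(2*H))
A = 18866 (A = 10013 + 8853 = 18866)
A - o(g(8)) = 18866 - 1*151 = 18866 - 151 = 18715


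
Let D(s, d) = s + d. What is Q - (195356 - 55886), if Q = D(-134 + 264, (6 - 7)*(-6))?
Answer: -139334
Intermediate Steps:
D(s, d) = d + s
Q = 136 (Q = (6 - 7)*(-6) + (-134 + 264) = -1*(-6) + 130 = 6 + 130 = 136)
Q - (195356 - 55886) = 136 - (195356 - 55886) = 136 - 1*139470 = 136 - 139470 = -139334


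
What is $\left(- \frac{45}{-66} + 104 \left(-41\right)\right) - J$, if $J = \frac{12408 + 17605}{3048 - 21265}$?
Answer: $- \frac{1707966795}{400774} \approx -4261.7$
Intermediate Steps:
$J = - \frac{30013}{18217}$ ($J = \frac{30013}{-18217} = 30013 \left(- \frac{1}{18217}\right) = - \frac{30013}{18217} \approx -1.6475$)
$\left(- \frac{45}{-66} + 104 \left(-41\right)\right) - J = \left(- \frac{45}{-66} + 104 \left(-41\right)\right) - - \frac{30013}{18217} = \left(\left(-45\right) \left(- \frac{1}{66}\right) - 4264\right) + \frac{30013}{18217} = \left(\frac{15}{22} - 4264\right) + \frac{30013}{18217} = - \frac{93793}{22} + \frac{30013}{18217} = - \frac{1707966795}{400774}$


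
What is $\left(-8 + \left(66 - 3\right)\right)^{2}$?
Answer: $3025$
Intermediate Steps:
$\left(-8 + \left(66 - 3\right)\right)^{2} = \left(-8 + 63\right)^{2} = 55^{2} = 3025$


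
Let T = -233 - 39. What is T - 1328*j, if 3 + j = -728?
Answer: 970496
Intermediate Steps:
j = -731 (j = -3 - 728 = -731)
T = -272
T - 1328*j = -272 - 1328*(-731) = -272 + 970768 = 970496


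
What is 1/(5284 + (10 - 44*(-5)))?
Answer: 1/5514 ≈ 0.00018136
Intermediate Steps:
1/(5284 + (10 - 44*(-5))) = 1/(5284 + (10 + 220)) = 1/(5284 + 230) = 1/5514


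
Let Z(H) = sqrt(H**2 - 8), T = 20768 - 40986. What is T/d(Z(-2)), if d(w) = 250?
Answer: -10109/125 ≈ -80.872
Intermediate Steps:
T = -20218
Z(H) = sqrt(-8 + H**2)
T/d(Z(-2)) = -20218/250 = -20218*1/250 = -10109/125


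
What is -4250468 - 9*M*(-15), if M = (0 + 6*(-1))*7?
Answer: -4256138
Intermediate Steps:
M = -42 (M = (0 - 6)*7 = -6*7 = -42)
-4250468 - 9*M*(-15) = -4250468 - 9*(-42)*(-15) = -4250468 - (-378)*(-15) = -4250468 - 1*5670 = -4250468 - 5670 = -4256138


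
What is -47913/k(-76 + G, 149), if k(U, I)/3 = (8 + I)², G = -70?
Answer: -15971/24649 ≈ -0.64794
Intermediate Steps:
k(U, I) = 3*(8 + I)²
-47913/k(-76 + G, 149) = -47913*1/(3*(8 + 149)²) = -47913/(3*157²) = -47913/(3*24649) = -47913/73947 = -47913*1/73947 = -15971/24649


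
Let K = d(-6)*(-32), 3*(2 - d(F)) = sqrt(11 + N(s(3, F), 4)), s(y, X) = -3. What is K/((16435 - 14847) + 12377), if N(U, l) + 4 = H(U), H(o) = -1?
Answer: -64/13965 + 32*sqrt(6)/41895 ≈ -0.0027119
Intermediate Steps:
N(U, l) = -5 (N(U, l) = -4 - 1 = -5)
d(F) = 2 - sqrt(6)/3 (d(F) = 2 - sqrt(11 - 5)/3 = 2 - sqrt(6)/3)
K = -64 + 32*sqrt(6)/3 (K = (2 - sqrt(6)/3)*(-32) = -64 + 32*sqrt(6)/3 ≈ -37.872)
K/((16435 - 14847) + 12377) = (-64 + 32*sqrt(6)/3)/((16435 - 14847) + 12377) = (-64 + 32*sqrt(6)/3)/(1588 + 12377) = (-64 + 32*sqrt(6)/3)/13965 = (-64 + 32*sqrt(6)/3)*(1/13965) = -64/13965 + 32*sqrt(6)/41895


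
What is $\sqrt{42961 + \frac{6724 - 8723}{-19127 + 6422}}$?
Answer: $\frac{8 \sqrt{895488405}}{1155} \approx 207.27$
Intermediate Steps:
$\sqrt{42961 + \frac{6724 - 8723}{-19127 + 6422}} = \sqrt{42961 + \frac{6724 - 8723}{-12705}} = \sqrt{42961 - - \frac{1999}{12705}} = \sqrt{42961 + \frac{1999}{12705}} = \sqrt{\frac{545821504}{12705}} = \frac{8 \sqrt{895488405}}{1155}$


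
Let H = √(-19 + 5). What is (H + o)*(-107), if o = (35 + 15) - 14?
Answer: -3852 - 107*I*√14 ≈ -3852.0 - 400.36*I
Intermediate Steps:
H = I*√14 (H = √(-14) = I*√14 ≈ 3.7417*I)
o = 36 (o = 50 - 14 = 36)
(H + o)*(-107) = (I*√14 + 36)*(-107) = (36 + I*√14)*(-107) = -3852 - 107*I*√14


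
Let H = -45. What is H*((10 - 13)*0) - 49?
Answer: -49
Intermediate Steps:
H*((10 - 13)*0) - 49 = -45*(10 - 13)*0 - 49 = -(-135)*0 - 49 = -45*0 - 49 = 0 - 49 = -49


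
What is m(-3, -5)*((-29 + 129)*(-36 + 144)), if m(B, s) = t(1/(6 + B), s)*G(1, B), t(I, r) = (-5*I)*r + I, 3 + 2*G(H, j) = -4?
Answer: -327600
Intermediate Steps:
G(H, j) = -7/2 (G(H, j) = -3/2 + (1/2)*(-4) = -3/2 - 2 = -7/2)
t(I, r) = I - 5*I*r (t(I, r) = -5*I*r + I = I - 5*I*r)
m(B, s) = -7*(1 - 5*s)/(2*(6 + B)) (m(B, s) = ((1 - 5*s)/(6 + B))*(-7/2) = -7*(1 - 5*s)/(2*(6 + B)))
m(-3, -5)*((-29 + 129)*(-36 + 144)) = (7*(-1 + 5*(-5))/(2*(6 - 3)))*((-29 + 129)*(-36 + 144)) = ((7/2)*(-1 - 25)/3)*(100*108) = ((7/2)*(1/3)*(-26))*10800 = -91/3*10800 = -327600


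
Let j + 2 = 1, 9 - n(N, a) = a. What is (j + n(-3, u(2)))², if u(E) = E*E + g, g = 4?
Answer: 0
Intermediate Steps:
u(E) = 4 + E² (u(E) = E*E + 4 = E² + 4 = 4 + E²)
n(N, a) = 9 - a
j = -1 (j = -2 + 1 = -1)
(j + n(-3, u(2)))² = (-1 + (9 - (4 + 2²)))² = (-1 + (9 - (4 + 4)))² = (-1 + (9 - 1*8))² = (-1 + (9 - 8))² = (-1 + 1)² = 0² = 0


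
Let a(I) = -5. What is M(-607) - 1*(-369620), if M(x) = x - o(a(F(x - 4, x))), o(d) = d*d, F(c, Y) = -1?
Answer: 368988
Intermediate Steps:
o(d) = d²
M(x) = -25 + x (M(x) = x - 1*(-5)² = x - 1*25 = x - 25 = -25 + x)
M(-607) - 1*(-369620) = (-25 - 607) - 1*(-369620) = -632 + 369620 = 368988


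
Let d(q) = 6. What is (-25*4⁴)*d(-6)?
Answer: -38400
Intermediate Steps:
(-25*4⁴)*d(-6) = -25*4⁴*6 = -25*256*6 = -6400*6 = -38400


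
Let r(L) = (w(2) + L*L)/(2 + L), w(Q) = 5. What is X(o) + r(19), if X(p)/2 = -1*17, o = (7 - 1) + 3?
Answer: -116/7 ≈ -16.571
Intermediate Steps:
o = 9 (o = 6 + 3 = 9)
r(L) = (5 + L²)/(2 + L) (r(L) = (5 + L*L)/(2 + L) = (5 + L²)/(2 + L))
X(p) = -34 (X(p) = 2*(-1*17) = 2*(-17) = -34)
X(o) + r(19) = -34 + (5 + 19²)/(2 + 19) = -34 + (5 + 361)/21 = -34 + (1/21)*366 = -34 + 122/7 = -116/7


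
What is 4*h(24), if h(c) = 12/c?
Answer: 2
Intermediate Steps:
4*h(24) = 4*(12/24) = 4*(12*(1/24)) = 4*(1/2) = 2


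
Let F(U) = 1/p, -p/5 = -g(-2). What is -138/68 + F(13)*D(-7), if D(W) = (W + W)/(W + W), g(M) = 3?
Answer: -1001/510 ≈ -1.9627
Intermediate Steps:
p = 15 (p = -(-5)*3 = -5*(-3) = 15)
D(W) = 1 (D(W) = (2*W)/((2*W)) = (2*W)*(1/(2*W)) = 1)
F(U) = 1/15
-138/68 + F(13)*D(-7) = -138/68 + (1/15)*1 = -138*1/68 + 1/15 = -69/34 + 1/15 = -1001/510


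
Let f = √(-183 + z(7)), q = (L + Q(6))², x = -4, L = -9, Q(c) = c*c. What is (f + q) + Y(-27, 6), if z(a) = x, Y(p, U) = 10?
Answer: 739 + I*√187 ≈ 739.0 + 13.675*I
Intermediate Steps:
Q(c) = c²
q = 729 (q = (-9 + 6²)² = (-9 + 36)² = 27² = 729)
z(a) = -4
f = I*√187 (f = √(-183 - 4) = √(-187) = I*√187 ≈ 13.675*I)
(f + q) + Y(-27, 6) = (I*√187 + 729) + 10 = (729 + I*√187) + 10 = 739 + I*√187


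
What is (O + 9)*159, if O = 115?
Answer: 19716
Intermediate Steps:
(O + 9)*159 = (115 + 9)*159 = 124*159 = 19716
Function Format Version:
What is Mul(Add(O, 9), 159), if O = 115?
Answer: 19716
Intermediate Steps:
Mul(Add(O, 9), 159) = Mul(Add(115, 9), 159) = Mul(124, 159) = 19716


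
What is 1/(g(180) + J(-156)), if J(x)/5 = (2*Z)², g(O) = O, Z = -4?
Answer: 1/500 ≈ 0.0020000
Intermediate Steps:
J(x) = 320 (J(x) = 5*(2*(-4))² = 5*(-8)² = 5*64 = 320)
1/(g(180) + J(-156)) = 1/(180 + 320) = 1/500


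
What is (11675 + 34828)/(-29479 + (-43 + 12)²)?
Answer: -15501/9506 ≈ -1.6307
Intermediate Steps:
(11675 + 34828)/(-29479 + (-43 + 12)²) = 46503/(-29479 + (-31)²) = 46503/(-29479 + 961) = 46503/(-28518) = 46503*(-1/28518) = -15501/9506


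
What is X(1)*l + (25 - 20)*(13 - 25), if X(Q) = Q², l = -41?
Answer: -101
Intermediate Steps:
X(1)*l + (25 - 20)*(13 - 25) = 1²*(-41) + (25 - 20)*(13 - 25) = 1*(-41) + 5*(-12) = -41 - 60 = -101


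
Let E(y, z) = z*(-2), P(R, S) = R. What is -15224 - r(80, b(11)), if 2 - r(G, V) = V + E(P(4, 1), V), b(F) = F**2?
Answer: -15347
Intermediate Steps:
E(y, z) = -2*z
r(G, V) = 2 + V (r(G, V) = 2 - (V - 2*V) = 2 - (-1)*V = 2 + V)
-15224 - r(80, b(11)) = -15224 - (2 + 11**2) = -15224 - (2 + 121) = -15224 - 1*123 = -15224 - 123 = -15347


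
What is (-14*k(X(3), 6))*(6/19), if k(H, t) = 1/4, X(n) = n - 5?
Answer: -21/19 ≈ -1.1053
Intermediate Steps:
X(n) = -5 + n
k(H, t) = ¼
(-14*k(X(3), 6))*(6/19) = (-14*¼)*(6/19) = -21/19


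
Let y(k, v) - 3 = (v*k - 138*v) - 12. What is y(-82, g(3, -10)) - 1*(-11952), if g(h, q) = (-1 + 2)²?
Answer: 11723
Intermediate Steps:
g(h, q) = 1 (g(h, q) = 1² = 1)
y(k, v) = -9 - 138*v + k*v (y(k, v) = 3 + ((v*k - 138*v) - 12) = 3 + ((k*v - 138*v) - 12) = 3 + ((-138*v + k*v) - 12) = 3 + (-12 - 138*v + k*v) = -9 - 138*v + k*v)
y(-82, g(3, -10)) - 1*(-11952) = (-9 - 138*1 - 82*1) - 1*(-11952) = (-9 - 138 - 82) + 11952 = -229 + 11952 = 11723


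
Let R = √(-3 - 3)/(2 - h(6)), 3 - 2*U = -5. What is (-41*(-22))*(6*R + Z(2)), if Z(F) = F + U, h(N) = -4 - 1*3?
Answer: 5412 + 1804*I*√6/3 ≈ 5412.0 + 1473.0*I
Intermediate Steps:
U = 4 (U = 3/2 - ½*(-5) = 3/2 + 5/2 = 4)
h(N) = -7 (h(N) = -4 - 3 = -7)
Z(F) = 4 + F (Z(F) = F + 4 = 4 + F)
R = I*√6/9 (R = √(-3 - 3)/(2 - 1*(-7)) = √(-6)/(2 + 7) = (I*√6)/9 = (I*√6)*(⅑) = I*√6/9 ≈ 0.27217*I)
(-41*(-22))*(6*R + Z(2)) = (-41*(-22))*(6*(I*√6/9) + (4 + 2)) = 902*(2*I*√6/3 + 6) = 902*(6 + 2*I*√6/3) = 5412 + 1804*I*√6/3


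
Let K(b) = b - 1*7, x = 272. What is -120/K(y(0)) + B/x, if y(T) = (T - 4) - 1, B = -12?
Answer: 677/68 ≈ 9.9559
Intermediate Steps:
y(T) = -5 + T (y(T) = (-4 + T) - 1 = -5 + T)
K(b) = -7 + b (K(b) = b - 7 = -7 + b)
-120/K(y(0)) + B/x = -120/(-7 + (-5 + 0)) - 12/272 = -120/(-7 - 5) - 12*1/272 = -120/(-12) - 3/68 = -120*(-1/12) - 3/68 = 10 - 3/68 = 677/68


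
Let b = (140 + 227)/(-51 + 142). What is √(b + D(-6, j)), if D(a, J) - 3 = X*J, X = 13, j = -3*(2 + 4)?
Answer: I*√1879514/91 ≈ 15.065*I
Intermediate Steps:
j = -18 (j = -3*6 = -18)
D(a, J) = 3 + 13*J
b = 367/91 ≈ 4.0330
√(b + D(-6, j)) = √(367/91 + (3 + 13*(-18))) = √(367/91 + (3 - 234)) = √(367/91 - 231) = √(-20654/91) = I*√1879514/91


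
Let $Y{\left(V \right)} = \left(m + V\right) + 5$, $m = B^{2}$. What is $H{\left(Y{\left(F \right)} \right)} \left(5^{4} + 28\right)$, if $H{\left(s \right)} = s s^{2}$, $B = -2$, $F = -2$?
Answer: $223979$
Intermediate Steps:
$m = 4$ ($m = \left(-2\right)^{2} = 4$)
$Y{\left(V \right)} = 9 + V$ ($Y{\left(V \right)} = \left(4 + V\right) + 5 = 9 + V$)
$H{\left(s \right)} = s^{3}$
$H{\left(Y{\left(F \right)} \right)} \left(5^{4} + 28\right) = \left(9 - 2\right)^{3} \left(5^{4} + 28\right) = 7^{3} \left(625 + 28\right) = 343 \cdot 653 = 223979$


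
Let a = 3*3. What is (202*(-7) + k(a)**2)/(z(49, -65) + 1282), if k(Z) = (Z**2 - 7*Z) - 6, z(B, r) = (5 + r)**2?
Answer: -635/2441 ≈ -0.26014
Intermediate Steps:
a = 9
k(Z) = -6 + Z**2 - 7*Z
(202*(-7) + k(a)**2)/(z(49, -65) + 1282) = (202*(-7) + (-6 + 9**2 - 7*9)**2)/((5 - 65)**2 + 1282) = (-1414 + (-6 + 81 - 63)**2)/((-60)**2 + 1282) = (-1414 + 12**2)/(3600 + 1282) = (-1414 + 144)/4882 = -1270*1/4882 = -635/2441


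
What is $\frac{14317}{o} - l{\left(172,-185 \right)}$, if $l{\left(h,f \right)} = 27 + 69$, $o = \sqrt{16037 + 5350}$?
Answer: $-96 + \frac{14317 \sqrt{21387}}{21387} \approx 1.8987$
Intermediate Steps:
$o = \sqrt{21387} \approx 146.24$
$l{\left(h,f \right)} = 96$
$\frac{14317}{o} - l{\left(172,-185 \right)} = \frac{14317}{\sqrt{21387}} - 96 = 14317 \frac{\sqrt{21387}}{21387} - 96 = \frac{14317 \sqrt{21387}}{21387} - 96 = -96 + \frac{14317 \sqrt{21387}}{21387}$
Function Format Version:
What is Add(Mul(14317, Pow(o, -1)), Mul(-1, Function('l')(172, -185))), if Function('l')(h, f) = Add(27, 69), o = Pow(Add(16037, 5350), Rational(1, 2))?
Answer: Add(-96, Mul(Rational(14317, 21387), Pow(21387, Rational(1, 2)))) ≈ 1.8987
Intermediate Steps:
o = Pow(21387, Rational(1, 2)) ≈ 146.24
Function('l')(h, f) = 96
Add(Mul(14317, Pow(o, -1)), Mul(-1, Function('l')(172, -185))) = Add(Mul(14317, Pow(Pow(21387, Rational(1, 2)), -1)), Mul(-1, 96)) = Add(Mul(14317, Mul(Rational(1, 21387), Pow(21387, Rational(1, 2)))), -96) = Add(Mul(Rational(14317, 21387), Pow(21387, Rational(1, 2))), -96) = Add(-96, Mul(Rational(14317, 21387), Pow(21387, Rational(1, 2))))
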